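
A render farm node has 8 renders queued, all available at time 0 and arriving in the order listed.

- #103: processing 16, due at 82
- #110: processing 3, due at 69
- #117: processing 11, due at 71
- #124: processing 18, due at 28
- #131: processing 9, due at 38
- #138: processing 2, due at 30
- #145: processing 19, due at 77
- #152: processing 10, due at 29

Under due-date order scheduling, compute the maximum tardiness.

EDD (increasing due date): #124 #152 #138 #131 #110 #117 #145 #103.
#124: 0→18, due 28, tardiness 0
#152: 18→28, due 29, tardiness 0
#138: 28→30, due 30, tardiness 0
#131: 30→39, due 38, tardiness 1
#110: 39→42, due 69, tardiness 0
#117: 42→53, due 71, tardiness 0
#145: 53→72, due 77, tardiness 0
#103: 72→88, due 82, tardiness 6
Maximum = 6.

6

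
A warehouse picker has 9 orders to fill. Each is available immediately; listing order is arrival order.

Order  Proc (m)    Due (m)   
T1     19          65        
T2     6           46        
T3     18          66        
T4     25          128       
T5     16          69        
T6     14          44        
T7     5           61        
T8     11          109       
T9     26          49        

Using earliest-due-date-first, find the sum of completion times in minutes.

EDD (increasing due date): T6 T2 T9 T7 T1 T3 T5 T8 T4.
T6: 0→14
T2: 14→20
T9: 20→46
T7: 46→51
T1: 51→70
T3: 70→88
T5: 88→104
T8: 104→115
T4: 115→140
Sum = 14+20+46+51+70+88+104+115+140 = 648.

648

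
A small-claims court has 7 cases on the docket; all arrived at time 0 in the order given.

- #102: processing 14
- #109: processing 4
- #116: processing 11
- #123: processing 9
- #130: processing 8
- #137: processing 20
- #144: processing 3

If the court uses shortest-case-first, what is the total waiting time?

SPT (increasing processing time): #144 #109 #130 #123 #116 #102 #137.
#144: waits 0, runs 0→3
#109: waits 3, runs 3→7
#130: waits 7, runs 7→15
#123: waits 15, runs 15→24
#116: waits 24, runs 24→35
#102: waits 35, runs 35→49
#137: waits 49, runs 49→69
Sum = 0+3+7+15+24+35+49 = 133.

133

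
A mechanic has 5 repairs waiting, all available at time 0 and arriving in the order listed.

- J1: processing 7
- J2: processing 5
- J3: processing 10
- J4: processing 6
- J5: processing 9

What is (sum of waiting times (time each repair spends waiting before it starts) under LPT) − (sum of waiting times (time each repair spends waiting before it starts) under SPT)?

LPT (decreasing processing time): J3 J5 J1 J4 J2.
J3: waits 0, runs 0→10
J5: waits 10, runs 10→19
J1: waits 19, runs 19→26
J4: waits 26, runs 26→32
J2: waits 32, runs 32→37
Sum = 0+10+19+26+32 = 87.
SPT (increasing processing time): J2 J4 J1 J5 J3.
J2: waits 0, runs 0→5
J4: waits 5, runs 5→11
J1: waits 11, runs 11→18
J5: waits 18, runs 18→27
J3: waits 27, runs 27→37
Sum = 0+5+11+18+27 = 61.
Difference = 87 − 61 = 26.

26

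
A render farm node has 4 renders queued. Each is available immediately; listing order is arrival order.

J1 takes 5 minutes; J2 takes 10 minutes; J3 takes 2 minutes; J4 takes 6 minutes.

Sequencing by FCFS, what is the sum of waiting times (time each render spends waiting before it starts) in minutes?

FIFO (arrival order): J1 J2 J3 J4.
J1: waits 0, runs 0→5
J2: waits 5, runs 5→15
J3: waits 15, runs 15→17
J4: waits 17, runs 17→23
Sum = 0+5+15+17 = 37.

37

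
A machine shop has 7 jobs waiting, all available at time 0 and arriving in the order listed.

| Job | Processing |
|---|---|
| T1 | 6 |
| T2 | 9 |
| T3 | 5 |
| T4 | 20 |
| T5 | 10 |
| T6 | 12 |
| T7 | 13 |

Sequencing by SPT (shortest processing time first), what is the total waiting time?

SPT (increasing processing time): T3 T1 T2 T5 T6 T7 T4.
T3: waits 0, runs 0→5
T1: waits 5, runs 5→11
T2: waits 11, runs 11→20
T5: waits 20, runs 20→30
T6: waits 30, runs 30→42
T7: waits 42, runs 42→55
T4: waits 55, runs 55→75
Sum = 0+5+11+20+30+42+55 = 163.

163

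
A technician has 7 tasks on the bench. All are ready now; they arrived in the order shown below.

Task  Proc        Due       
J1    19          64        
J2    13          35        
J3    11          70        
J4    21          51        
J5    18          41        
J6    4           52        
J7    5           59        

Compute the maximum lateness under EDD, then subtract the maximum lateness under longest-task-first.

EDD (increasing due date): J2 J5 J4 J6 J7 J1 J3.
J2: 0→13, due 35, lateness -22
J5: 13→31, due 41, lateness -10
J4: 31→52, due 51, lateness 1
J6: 52→56, due 52, lateness 4
J7: 56→61, due 59, lateness 2
J1: 61→80, due 64, lateness 16
J3: 80→91, due 70, lateness 21
Maximum = 21.
LPT (decreasing processing time): J4 J1 J5 J2 J3 J7 J6.
J4: 0→21, due 51, lateness -30
J1: 21→40, due 64, lateness -24
J5: 40→58, due 41, lateness 17
J2: 58→71, due 35, lateness 36
J3: 71→82, due 70, lateness 12
J7: 82→87, due 59, lateness 28
J6: 87→91, due 52, lateness 39
Maximum = 39.
Difference = 21 − 39 = -18.

-18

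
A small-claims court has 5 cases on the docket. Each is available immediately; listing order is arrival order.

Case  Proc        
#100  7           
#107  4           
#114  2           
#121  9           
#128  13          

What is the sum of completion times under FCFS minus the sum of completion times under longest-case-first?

FIFO (arrival order): #100 #107 #114 #121 #128.
#100: 0→7
#107: 7→11
#114: 11→13
#121: 13→22
#128: 22→35
Sum = 7+11+13+22+35 = 88.
LPT (decreasing processing time): #128 #121 #100 #107 #114.
#128: 0→13
#121: 13→22
#100: 22→29
#107: 29→33
#114: 33→35
Sum = 13+22+29+33+35 = 132.
Difference = 88 − 132 = -44.

-44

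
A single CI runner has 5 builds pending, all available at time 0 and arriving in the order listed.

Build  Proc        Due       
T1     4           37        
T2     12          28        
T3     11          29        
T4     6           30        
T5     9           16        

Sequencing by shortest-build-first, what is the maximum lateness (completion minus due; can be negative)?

14

SPT (increasing processing time): T1 T4 T5 T3 T2.
T1: 0→4, due 37, lateness -33
T4: 4→10, due 30, lateness -20
T5: 10→19, due 16, lateness 3
T3: 19→30, due 29, lateness 1
T2: 30→42, due 28, lateness 14
Maximum = 14.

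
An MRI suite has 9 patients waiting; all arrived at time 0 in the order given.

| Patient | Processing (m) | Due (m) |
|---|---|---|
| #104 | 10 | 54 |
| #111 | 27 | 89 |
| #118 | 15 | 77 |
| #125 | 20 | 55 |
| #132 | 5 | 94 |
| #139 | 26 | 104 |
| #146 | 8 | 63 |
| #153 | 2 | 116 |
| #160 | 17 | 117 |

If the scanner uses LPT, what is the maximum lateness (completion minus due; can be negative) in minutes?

61

LPT (decreasing processing time): #111 #139 #125 #160 #118 #104 #146 #132 #153.
#111: 0→27, due 89, lateness -62
#139: 27→53, due 104, lateness -51
#125: 53→73, due 55, lateness 18
#160: 73→90, due 117, lateness -27
#118: 90→105, due 77, lateness 28
#104: 105→115, due 54, lateness 61
#146: 115→123, due 63, lateness 60
#132: 123→128, due 94, lateness 34
#153: 128→130, due 116, lateness 14
Maximum = 61.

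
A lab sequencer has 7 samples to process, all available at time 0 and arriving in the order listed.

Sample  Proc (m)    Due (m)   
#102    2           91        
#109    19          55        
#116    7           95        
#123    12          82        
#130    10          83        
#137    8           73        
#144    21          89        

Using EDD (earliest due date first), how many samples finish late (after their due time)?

0

EDD (increasing due date): #109 #137 #123 #130 #144 #102 #116.
#109: 0→19, due 55, tardiness 0
#137: 19→27, due 73, tardiness 0
#123: 27→39, due 82, tardiness 0
#130: 39→49, due 83, tardiness 0
#144: 49→70, due 89, tardiness 0
#102: 70→72, due 91, tardiness 0
#116: 72→79, due 95, tardiness 0
Late samples: 0.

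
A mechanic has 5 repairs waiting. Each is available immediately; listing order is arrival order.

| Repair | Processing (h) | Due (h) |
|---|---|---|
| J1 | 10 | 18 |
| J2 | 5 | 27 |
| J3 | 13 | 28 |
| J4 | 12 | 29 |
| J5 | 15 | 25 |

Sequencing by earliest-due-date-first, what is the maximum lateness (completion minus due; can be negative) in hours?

26

EDD (increasing due date): J1 J5 J2 J3 J4.
J1: 0→10, due 18, lateness -8
J5: 10→25, due 25, lateness 0
J2: 25→30, due 27, lateness 3
J3: 30→43, due 28, lateness 15
J4: 43→55, due 29, lateness 26
Maximum = 26.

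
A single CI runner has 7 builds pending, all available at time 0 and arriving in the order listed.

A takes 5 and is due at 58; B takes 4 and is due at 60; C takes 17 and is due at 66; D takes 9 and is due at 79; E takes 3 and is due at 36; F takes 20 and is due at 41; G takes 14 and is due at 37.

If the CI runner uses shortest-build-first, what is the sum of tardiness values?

SPT (increasing processing time): E B A D G C F.
E: 0→3, due 36, tardiness 0
B: 3→7, due 60, tardiness 0
A: 7→12, due 58, tardiness 0
D: 12→21, due 79, tardiness 0
G: 21→35, due 37, tardiness 0
C: 35→52, due 66, tardiness 0
F: 52→72, due 41, tardiness 31
Sum = 0+0+0+0+0+0+31 = 31.

31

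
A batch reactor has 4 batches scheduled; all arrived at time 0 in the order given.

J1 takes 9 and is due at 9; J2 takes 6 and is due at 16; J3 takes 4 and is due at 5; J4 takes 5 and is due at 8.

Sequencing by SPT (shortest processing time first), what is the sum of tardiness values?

SPT (increasing processing time): J3 J4 J2 J1.
J3: 0→4, due 5, tardiness 0
J4: 4→9, due 8, tardiness 1
J2: 9→15, due 16, tardiness 0
J1: 15→24, due 9, tardiness 15
Sum = 0+1+0+15 = 16.

16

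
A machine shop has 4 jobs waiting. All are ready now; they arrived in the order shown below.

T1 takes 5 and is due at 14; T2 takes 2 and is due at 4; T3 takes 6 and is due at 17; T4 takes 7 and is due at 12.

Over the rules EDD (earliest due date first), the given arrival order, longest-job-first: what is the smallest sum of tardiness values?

3

EDD (increasing due date): T2 T4 T1 T3.
T2: 0→2, due 4, tardiness 0
T4: 2→9, due 12, tardiness 0
T1: 9→14, due 14, tardiness 0
T3: 14→20, due 17, tardiness 3
Sum = 0+0+0+3 = 3.
FIFO (arrival order): T1 T2 T3 T4.
T1: 0→5, due 14, tardiness 0
T2: 5→7, due 4, tardiness 3
T3: 7→13, due 17, tardiness 0
T4: 13→20, due 12, tardiness 8
Sum = 0+3+0+8 = 11.
LPT (decreasing processing time): T4 T3 T1 T2.
T4: 0→7, due 12, tardiness 0
T3: 7→13, due 17, tardiness 0
T1: 13→18, due 14, tardiness 4
T2: 18→20, due 4, tardiness 16
Sum = 0+0+4+16 = 20.
EDD 3, FIFO 11, LPT 20 → minimum 3.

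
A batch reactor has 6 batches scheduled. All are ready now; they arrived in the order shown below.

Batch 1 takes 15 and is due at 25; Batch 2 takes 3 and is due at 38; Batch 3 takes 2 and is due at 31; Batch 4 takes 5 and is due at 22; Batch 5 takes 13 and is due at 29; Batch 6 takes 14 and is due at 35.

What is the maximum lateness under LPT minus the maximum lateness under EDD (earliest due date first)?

11

LPT (decreasing processing time): Batch 1 Batch 6 Batch 5 Batch 4 Batch 2 Batch 3.
Batch 1: 0→15, due 25, lateness -10
Batch 6: 15→29, due 35, lateness -6
Batch 5: 29→42, due 29, lateness 13
Batch 4: 42→47, due 22, lateness 25
Batch 2: 47→50, due 38, lateness 12
Batch 3: 50→52, due 31, lateness 21
Maximum = 25.
EDD (increasing due date): Batch 4 Batch 1 Batch 5 Batch 3 Batch 6 Batch 2.
Batch 4: 0→5, due 22, lateness -17
Batch 1: 5→20, due 25, lateness -5
Batch 5: 20→33, due 29, lateness 4
Batch 3: 33→35, due 31, lateness 4
Batch 6: 35→49, due 35, lateness 14
Batch 2: 49→52, due 38, lateness 14
Maximum = 14.
Difference = 25 − 14 = 11.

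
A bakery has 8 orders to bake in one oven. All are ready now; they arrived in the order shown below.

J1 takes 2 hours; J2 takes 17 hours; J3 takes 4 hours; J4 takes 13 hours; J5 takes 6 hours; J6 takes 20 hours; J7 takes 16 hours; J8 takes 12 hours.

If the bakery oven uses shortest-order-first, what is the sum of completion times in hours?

294

SPT (increasing processing time): J1 J3 J5 J8 J4 J7 J2 J6.
J1: 0→2
J3: 2→6
J5: 6→12
J8: 12→24
J4: 24→37
J7: 37→53
J2: 53→70
J6: 70→90
Sum = 2+6+12+24+37+53+70+90 = 294.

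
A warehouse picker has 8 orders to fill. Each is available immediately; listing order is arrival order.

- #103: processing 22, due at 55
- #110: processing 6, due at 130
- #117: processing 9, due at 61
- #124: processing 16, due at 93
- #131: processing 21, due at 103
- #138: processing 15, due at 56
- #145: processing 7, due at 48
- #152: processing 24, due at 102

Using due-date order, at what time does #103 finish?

EDD (increasing due date): #145 #103 #138 #117 #124 #152 #131 #110.
#145: 0→7
#103: 7→29

29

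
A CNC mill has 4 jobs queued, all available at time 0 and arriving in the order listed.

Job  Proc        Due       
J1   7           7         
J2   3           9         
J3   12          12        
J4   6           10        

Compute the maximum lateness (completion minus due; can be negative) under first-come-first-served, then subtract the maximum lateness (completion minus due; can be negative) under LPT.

-1

FIFO (arrival order): J1 J2 J3 J4.
J1: 0→7, due 7, lateness 0
J2: 7→10, due 9, lateness 1
J3: 10→22, due 12, lateness 10
J4: 22→28, due 10, lateness 18
Maximum = 18.
LPT (decreasing processing time): J3 J1 J4 J2.
J3: 0→12, due 12, lateness 0
J1: 12→19, due 7, lateness 12
J4: 19→25, due 10, lateness 15
J2: 25→28, due 9, lateness 19
Maximum = 19.
Difference = 18 − 19 = -1.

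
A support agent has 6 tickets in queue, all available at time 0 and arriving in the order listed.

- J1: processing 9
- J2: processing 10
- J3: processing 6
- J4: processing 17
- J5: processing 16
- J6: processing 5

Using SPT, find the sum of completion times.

175

SPT (increasing processing time): J6 J3 J1 J2 J5 J4.
J6: 0→5
J3: 5→11
J1: 11→20
J2: 20→30
J5: 30→46
J4: 46→63
Sum = 5+11+20+30+46+63 = 175.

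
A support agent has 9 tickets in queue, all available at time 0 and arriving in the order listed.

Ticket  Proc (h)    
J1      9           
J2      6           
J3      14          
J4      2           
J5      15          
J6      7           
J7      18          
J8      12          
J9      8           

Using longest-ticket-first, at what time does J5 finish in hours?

33

LPT (decreasing processing time): J7 J5 J3 J8 J1 J9 J6 J2 J4.
J7: 0→18
J5: 18→33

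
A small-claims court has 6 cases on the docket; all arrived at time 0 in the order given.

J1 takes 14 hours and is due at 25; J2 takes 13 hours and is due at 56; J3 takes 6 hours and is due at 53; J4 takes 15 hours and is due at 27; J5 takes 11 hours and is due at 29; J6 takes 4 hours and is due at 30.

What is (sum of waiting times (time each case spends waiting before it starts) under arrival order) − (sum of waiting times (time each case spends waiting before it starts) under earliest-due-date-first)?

FIFO (arrival order): J1 J2 J3 J4 J5 J6.
J1: waits 0, runs 0→14
J2: waits 14, runs 14→27
J3: waits 27, runs 27→33
J4: waits 33, runs 33→48
J5: waits 48, runs 48→59
J6: waits 59, runs 59→63
Sum = 0+14+27+33+48+59 = 181.
EDD (increasing due date): J1 J4 J5 J6 J3 J2.
J1: waits 0, runs 0→14
J4: waits 14, runs 14→29
J5: waits 29, runs 29→40
J6: waits 40, runs 40→44
J3: waits 44, runs 44→50
J2: waits 50, runs 50→63
Sum = 0+14+29+40+44+50 = 177.
Difference = 181 − 177 = 4.

4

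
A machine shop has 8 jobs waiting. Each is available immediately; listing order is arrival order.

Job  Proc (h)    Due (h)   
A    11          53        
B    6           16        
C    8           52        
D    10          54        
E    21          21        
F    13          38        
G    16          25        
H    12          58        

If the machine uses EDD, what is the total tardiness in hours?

146

EDD (increasing due date): B E G F C A D H.
B: 0→6, due 16, tardiness 0
E: 6→27, due 21, tardiness 6
G: 27→43, due 25, tardiness 18
F: 43→56, due 38, tardiness 18
C: 56→64, due 52, tardiness 12
A: 64→75, due 53, tardiness 22
D: 75→85, due 54, tardiness 31
H: 85→97, due 58, tardiness 39
Sum = 0+6+18+18+12+22+31+39 = 146.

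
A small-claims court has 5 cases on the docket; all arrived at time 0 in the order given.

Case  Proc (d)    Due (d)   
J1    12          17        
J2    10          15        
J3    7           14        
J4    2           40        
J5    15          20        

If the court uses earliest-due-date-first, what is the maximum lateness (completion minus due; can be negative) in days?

EDD (increasing due date): J3 J2 J1 J5 J4.
J3: 0→7, due 14, lateness -7
J2: 7→17, due 15, lateness 2
J1: 17→29, due 17, lateness 12
J5: 29→44, due 20, lateness 24
J4: 44→46, due 40, lateness 6
Maximum = 24.

24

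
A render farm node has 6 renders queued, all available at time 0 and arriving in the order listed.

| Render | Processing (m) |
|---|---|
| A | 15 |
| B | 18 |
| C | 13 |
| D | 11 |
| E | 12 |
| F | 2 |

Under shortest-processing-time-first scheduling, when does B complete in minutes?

71

SPT (increasing processing time): F D E C A B.
F: 0→2
D: 2→13
E: 13→25
C: 25→38
A: 38→53
B: 53→71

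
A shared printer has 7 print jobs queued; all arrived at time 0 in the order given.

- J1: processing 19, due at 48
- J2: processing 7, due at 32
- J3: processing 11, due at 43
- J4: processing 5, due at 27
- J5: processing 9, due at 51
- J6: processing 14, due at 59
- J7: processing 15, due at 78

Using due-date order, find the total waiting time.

198

EDD (increasing due date): J4 J2 J3 J1 J5 J6 J7.
J4: waits 0, runs 0→5
J2: waits 5, runs 5→12
J3: waits 12, runs 12→23
J1: waits 23, runs 23→42
J5: waits 42, runs 42→51
J6: waits 51, runs 51→65
J7: waits 65, runs 65→80
Sum = 0+5+12+23+42+51+65 = 198.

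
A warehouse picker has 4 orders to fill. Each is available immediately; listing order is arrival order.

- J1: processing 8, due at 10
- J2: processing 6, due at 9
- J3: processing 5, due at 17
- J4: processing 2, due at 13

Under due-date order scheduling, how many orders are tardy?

3

EDD (increasing due date): J2 J1 J4 J3.
J2: 0→6, due 9, tardiness 0
J1: 6→14, due 10, tardiness 4
J4: 14→16, due 13, tardiness 3
J3: 16→21, due 17, tardiness 4
Late orders: 3.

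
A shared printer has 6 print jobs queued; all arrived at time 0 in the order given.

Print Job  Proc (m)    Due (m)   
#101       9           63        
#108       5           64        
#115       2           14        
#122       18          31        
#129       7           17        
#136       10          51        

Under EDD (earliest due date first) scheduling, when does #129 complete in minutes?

EDD (increasing due date): #115 #129 #122 #136 #101 #108.
#115: 0→2
#129: 2→9

9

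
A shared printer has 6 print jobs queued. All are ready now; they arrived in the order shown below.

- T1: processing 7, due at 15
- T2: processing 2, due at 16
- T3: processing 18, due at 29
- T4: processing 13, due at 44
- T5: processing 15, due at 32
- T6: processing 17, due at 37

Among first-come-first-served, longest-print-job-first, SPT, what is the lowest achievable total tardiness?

FIFO (arrival order): T1 T2 T3 T4 T5 T6.
T1: 0→7, due 15, tardiness 0
T2: 7→9, due 16, tardiness 0
T3: 9→27, due 29, tardiness 0
T4: 27→40, due 44, tardiness 0
T5: 40→55, due 32, tardiness 23
T6: 55→72, due 37, tardiness 35
Sum = 0+0+0+0+23+35 = 58.
LPT (decreasing processing time): T3 T6 T5 T4 T1 T2.
T3: 0→18, due 29, tardiness 0
T6: 18→35, due 37, tardiness 0
T5: 35→50, due 32, tardiness 18
T4: 50→63, due 44, tardiness 19
T1: 63→70, due 15, tardiness 55
T2: 70→72, due 16, tardiness 56
Sum = 0+0+18+19+55+56 = 148.
SPT (increasing processing time): T2 T1 T4 T5 T6 T3.
T2: 0→2, due 16, tardiness 0
T1: 2→9, due 15, tardiness 0
T4: 9→22, due 44, tardiness 0
T5: 22→37, due 32, tardiness 5
T6: 37→54, due 37, tardiness 17
T3: 54→72, due 29, tardiness 43
Sum = 0+0+0+5+17+43 = 65.
FIFO 58, LPT 148, SPT 65 → minimum 58.

58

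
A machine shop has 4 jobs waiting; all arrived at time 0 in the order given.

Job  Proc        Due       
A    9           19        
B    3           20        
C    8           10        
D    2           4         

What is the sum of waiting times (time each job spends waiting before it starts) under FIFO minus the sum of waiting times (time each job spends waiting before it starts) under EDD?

FIFO (arrival order): A B C D.
A: waits 0, runs 0→9
B: waits 9, runs 9→12
C: waits 12, runs 12→20
D: waits 20, runs 20→22
Sum = 0+9+12+20 = 41.
EDD (increasing due date): D C A B.
D: waits 0, runs 0→2
C: waits 2, runs 2→10
A: waits 10, runs 10→19
B: waits 19, runs 19→22
Sum = 0+2+10+19 = 31.
Difference = 41 − 31 = 10.

10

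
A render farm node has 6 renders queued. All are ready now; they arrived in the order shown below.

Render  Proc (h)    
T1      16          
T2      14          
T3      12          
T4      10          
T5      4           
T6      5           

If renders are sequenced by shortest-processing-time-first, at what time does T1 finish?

SPT (increasing processing time): T5 T6 T4 T3 T2 T1.
T5: 0→4
T6: 4→9
T4: 9→19
T3: 19→31
T2: 31→45
T1: 45→61

61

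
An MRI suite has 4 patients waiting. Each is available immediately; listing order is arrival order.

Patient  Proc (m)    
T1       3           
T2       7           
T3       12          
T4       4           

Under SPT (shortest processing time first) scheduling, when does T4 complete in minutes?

7

SPT (increasing processing time): T1 T4 T2 T3.
T1: 0→3
T4: 3→7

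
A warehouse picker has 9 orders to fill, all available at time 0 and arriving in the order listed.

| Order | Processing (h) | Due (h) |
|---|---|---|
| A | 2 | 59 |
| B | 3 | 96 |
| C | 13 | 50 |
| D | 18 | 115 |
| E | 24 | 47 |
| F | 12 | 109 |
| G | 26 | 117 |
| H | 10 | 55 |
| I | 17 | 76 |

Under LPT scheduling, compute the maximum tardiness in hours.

LPT (decreasing processing time): G E D I C F H B A.
G: 0→26, due 117, tardiness 0
E: 26→50, due 47, tardiness 3
D: 50→68, due 115, tardiness 0
I: 68→85, due 76, tardiness 9
C: 85→98, due 50, tardiness 48
F: 98→110, due 109, tardiness 1
H: 110→120, due 55, tardiness 65
B: 120→123, due 96, tardiness 27
A: 123→125, due 59, tardiness 66
Maximum = 66.

66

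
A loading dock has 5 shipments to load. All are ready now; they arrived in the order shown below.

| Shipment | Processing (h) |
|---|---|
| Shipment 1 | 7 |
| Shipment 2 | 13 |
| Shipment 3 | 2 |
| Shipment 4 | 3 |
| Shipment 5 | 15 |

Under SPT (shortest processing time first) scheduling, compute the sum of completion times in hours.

84

SPT (increasing processing time): Shipment 3 Shipment 4 Shipment 1 Shipment 2 Shipment 5.
Shipment 3: 0→2
Shipment 4: 2→5
Shipment 1: 5→12
Shipment 2: 12→25
Shipment 5: 25→40
Sum = 2+5+12+25+40 = 84.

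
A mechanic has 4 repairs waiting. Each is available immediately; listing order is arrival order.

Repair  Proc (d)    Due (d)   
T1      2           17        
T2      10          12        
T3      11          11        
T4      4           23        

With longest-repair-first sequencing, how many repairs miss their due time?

LPT (decreasing processing time): T3 T2 T4 T1.
T3: 0→11, due 11, tardiness 0
T2: 11→21, due 12, tardiness 9
T4: 21→25, due 23, tardiness 2
T1: 25→27, due 17, tardiness 10
Late repairs: 3.

3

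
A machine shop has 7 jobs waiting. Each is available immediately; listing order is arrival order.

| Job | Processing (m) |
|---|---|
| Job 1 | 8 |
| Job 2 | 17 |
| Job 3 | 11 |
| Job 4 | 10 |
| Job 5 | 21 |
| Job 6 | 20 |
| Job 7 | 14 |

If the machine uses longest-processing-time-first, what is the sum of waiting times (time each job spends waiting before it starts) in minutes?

LPT (decreasing processing time): Job 5 Job 6 Job 2 Job 7 Job 3 Job 4 Job 1.
Job 5: waits 0, runs 0→21
Job 6: waits 21, runs 21→41
Job 2: waits 41, runs 41→58
Job 7: waits 58, runs 58→72
Job 3: waits 72, runs 72→83
Job 4: waits 83, runs 83→93
Job 1: waits 93, runs 93→101
Sum = 0+21+41+58+72+83+93 = 368.

368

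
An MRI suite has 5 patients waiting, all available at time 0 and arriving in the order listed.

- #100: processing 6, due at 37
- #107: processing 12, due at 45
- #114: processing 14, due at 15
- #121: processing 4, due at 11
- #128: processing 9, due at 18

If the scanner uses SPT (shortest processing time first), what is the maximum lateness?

30

SPT (increasing processing time): #121 #100 #128 #107 #114.
#121: 0→4, due 11, lateness -7
#100: 4→10, due 37, lateness -27
#128: 10→19, due 18, lateness 1
#107: 19→31, due 45, lateness -14
#114: 31→45, due 15, lateness 30
Maximum = 30.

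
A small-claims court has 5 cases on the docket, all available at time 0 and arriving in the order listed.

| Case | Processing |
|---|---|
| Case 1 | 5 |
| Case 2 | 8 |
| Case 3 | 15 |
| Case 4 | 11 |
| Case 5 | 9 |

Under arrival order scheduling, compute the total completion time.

133

FIFO (arrival order): Case 1 Case 2 Case 3 Case 4 Case 5.
Case 1: 0→5
Case 2: 5→13
Case 3: 13→28
Case 4: 28→39
Case 5: 39→48
Sum = 5+13+28+39+48 = 133.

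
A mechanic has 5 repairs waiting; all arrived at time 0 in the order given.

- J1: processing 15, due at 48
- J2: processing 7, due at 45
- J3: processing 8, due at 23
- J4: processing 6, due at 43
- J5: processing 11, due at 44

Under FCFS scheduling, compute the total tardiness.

FIFO (arrival order): J1 J2 J3 J4 J5.
J1: 0→15, due 48, tardiness 0
J2: 15→22, due 45, tardiness 0
J3: 22→30, due 23, tardiness 7
J4: 30→36, due 43, tardiness 0
J5: 36→47, due 44, tardiness 3
Sum = 0+0+7+0+3 = 10.

10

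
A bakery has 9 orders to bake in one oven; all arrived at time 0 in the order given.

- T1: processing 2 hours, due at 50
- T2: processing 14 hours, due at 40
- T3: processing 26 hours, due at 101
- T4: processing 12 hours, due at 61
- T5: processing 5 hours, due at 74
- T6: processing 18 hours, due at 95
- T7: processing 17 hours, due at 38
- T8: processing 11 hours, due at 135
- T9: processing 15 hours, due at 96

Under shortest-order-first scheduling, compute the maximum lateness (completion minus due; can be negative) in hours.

38

SPT (increasing processing time): T1 T5 T8 T4 T2 T9 T7 T6 T3.
T1: 0→2, due 50, lateness -48
T5: 2→7, due 74, lateness -67
T8: 7→18, due 135, lateness -117
T4: 18→30, due 61, lateness -31
T2: 30→44, due 40, lateness 4
T9: 44→59, due 96, lateness -37
T7: 59→76, due 38, lateness 38
T6: 76→94, due 95, lateness -1
T3: 94→120, due 101, lateness 19
Maximum = 38.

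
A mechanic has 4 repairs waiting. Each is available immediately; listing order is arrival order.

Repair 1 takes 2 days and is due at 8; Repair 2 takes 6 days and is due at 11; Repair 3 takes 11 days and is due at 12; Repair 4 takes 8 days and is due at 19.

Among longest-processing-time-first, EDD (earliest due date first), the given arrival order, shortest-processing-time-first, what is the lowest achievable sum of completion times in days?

53

LPT (decreasing processing time): Repair 3 Repair 4 Repair 2 Repair 1.
Repair 3: 0→11
Repair 4: 11→19
Repair 2: 19→25
Repair 1: 25→27
Sum = 11+19+25+27 = 82.
EDD (increasing due date): Repair 1 Repair 2 Repair 3 Repair 4.
Repair 1: 0→2
Repair 2: 2→8
Repair 3: 8→19
Repair 4: 19→27
Sum = 2+8+19+27 = 56.
FIFO (arrival order): Repair 1 Repair 2 Repair 3 Repair 4.
Repair 1: 0→2
Repair 2: 2→8
Repair 3: 8→19
Repair 4: 19→27
Sum = 2+8+19+27 = 56.
SPT (increasing processing time): Repair 1 Repair 2 Repair 4 Repair 3.
Repair 1: 0→2
Repair 2: 2→8
Repair 4: 8→16
Repair 3: 16→27
Sum = 2+8+16+27 = 53.
LPT 82, EDD 56, FIFO 56, SPT 53 → minimum 53.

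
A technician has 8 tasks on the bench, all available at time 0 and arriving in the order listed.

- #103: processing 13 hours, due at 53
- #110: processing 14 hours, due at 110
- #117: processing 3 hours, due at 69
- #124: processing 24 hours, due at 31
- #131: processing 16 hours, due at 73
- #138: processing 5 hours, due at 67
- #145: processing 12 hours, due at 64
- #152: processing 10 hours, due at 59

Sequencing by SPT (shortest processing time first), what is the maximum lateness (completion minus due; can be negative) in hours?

66

SPT (increasing processing time): #117 #138 #152 #145 #103 #110 #131 #124.
#117: 0→3, due 69, lateness -66
#138: 3→8, due 67, lateness -59
#152: 8→18, due 59, lateness -41
#145: 18→30, due 64, lateness -34
#103: 30→43, due 53, lateness -10
#110: 43→57, due 110, lateness -53
#131: 57→73, due 73, lateness 0
#124: 73→97, due 31, lateness 66
Maximum = 66.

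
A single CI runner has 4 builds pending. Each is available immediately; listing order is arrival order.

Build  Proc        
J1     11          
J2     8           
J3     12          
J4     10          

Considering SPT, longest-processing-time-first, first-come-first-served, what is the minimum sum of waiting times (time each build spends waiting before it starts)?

55

SPT (increasing processing time): J2 J4 J1 J3.
J2: waits 0, runs 0→8
J4: waits 8, runs 8→18
J1: waits 18, runs 18→29
J3: waits 29, runs 29→41
Sum = 0+8+18+29 = 55.
LPT (decreasing processing time): J3 J1 J4 J2.
J3: waits 0, runs 0→12
J1: waits 12, runs 12→23
J4: waits 23, runs 23→33
J2: waits 33, runs 33→41
Sum = 0+12+23+33 = 68.
FIFO (arrival order): J1 J2 J3 J4.
J1: waits 0, runs 0→11
J2: waits 11, runs 11→19
J3: waits 19, runs 19→31
J4: waits 31, runs 31→41
Sum = 0+11+19+31 = 61.
SPT 55, LPT 68, FIFO 61 → minimum 55.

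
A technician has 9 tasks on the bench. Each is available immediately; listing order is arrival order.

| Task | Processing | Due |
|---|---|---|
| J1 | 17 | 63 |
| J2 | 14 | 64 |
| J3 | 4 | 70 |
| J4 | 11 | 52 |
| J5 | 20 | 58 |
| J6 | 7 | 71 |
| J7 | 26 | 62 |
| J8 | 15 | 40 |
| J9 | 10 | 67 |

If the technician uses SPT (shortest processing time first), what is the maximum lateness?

SPT (increasing processing time): J3 J6 J9 J4 J2 J8 J1 J5 J7.
J3: 0→4, due 70, lateness -66
J6: 4→11, due 71, lateness -60
J9: 11→21, due 67, lateness -46
J4: 21→32, due 52, lateness -20
J2: 32→46, due 64, lateness -18
J8: 46→61, due 40, lateness 21
J1: 61→78, due 63, lateness 15
J5: 78→98, due 58, lateness 40
J7: 98→124, due 62, lateness 62
Maximum = 62.

62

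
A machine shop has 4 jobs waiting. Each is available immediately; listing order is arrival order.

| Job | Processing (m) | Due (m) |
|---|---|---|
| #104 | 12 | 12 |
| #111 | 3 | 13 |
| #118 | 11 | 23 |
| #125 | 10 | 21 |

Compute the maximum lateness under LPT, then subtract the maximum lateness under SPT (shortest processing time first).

LPT (decreasing processing time): #104 #118 #125 #111.
#104: 0→12, due 12, lateness 0
#118: 12→23, due 23, lateness 0
#125: 23→33, due 21, lateness 12
#111: 33→36, due 13, lateness 23
Maximum = 23.
SPT (increasing processing time): #111 #125 #118 #104.
#111: 0→3, due 13, lateness -10
#125: 3→13, due 21, lateness -8
#118: 13→24, due 23, lateness 1
#104: 24→36, due 12, lateness 24
Maximum = 24.
Difference = 23 − 24 = -1.

-1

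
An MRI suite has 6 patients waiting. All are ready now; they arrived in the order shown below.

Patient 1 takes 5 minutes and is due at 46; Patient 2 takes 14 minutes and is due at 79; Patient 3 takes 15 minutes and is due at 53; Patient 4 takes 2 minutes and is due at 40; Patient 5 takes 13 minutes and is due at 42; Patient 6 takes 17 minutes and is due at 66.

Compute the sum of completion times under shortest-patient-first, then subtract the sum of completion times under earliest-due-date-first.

-12

SPT (increasing processing time): Patient 4 Patient 1 Patient 5 Patient 2 Patient 3 Patient 6.
Patient 4: 0→2
Patient 1: 2→7
Patient 5: 7→20
Patient 2: 20→34
Patient 3: 34→49
Patient 6: 49→66
Sum = 2+7+20+34+49+66 = 178.
EDD (increasing due date): Patient 4 Patient 5 Patient 1 Patient 3 Patient 6 Patient 2.
Patient 4: 0→2
Patient 5: 2→15
Patient 1: 15→20
Patient 3: 20→35
Patient 6: 35→52
Patient 2: 52→66
Sum = 2+15+20+35+52+66 = 190.
Difference = 178 − 190 = -12.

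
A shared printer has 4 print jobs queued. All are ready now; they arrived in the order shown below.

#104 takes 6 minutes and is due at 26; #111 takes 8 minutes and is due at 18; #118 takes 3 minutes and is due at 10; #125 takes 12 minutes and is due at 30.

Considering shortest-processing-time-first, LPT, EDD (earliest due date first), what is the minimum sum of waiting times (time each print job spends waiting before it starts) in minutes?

SPT (increasing processing time): #118 #104 #111 #125.
#118: waits 0, runs 0→3
#104: waits 3, runs 3→9
#111: waits 9, runs 9→17
#125: waits 17, runs 17→29
Sum = 0+3+9+17 = 29.
LPT (decreasing processing time): #125 #111 #104 #118.
#125: waits 0, runs 0→12
#111: waits 12, runs 12→20
#104: waits 20, runs 20→26
#118: waits 26, runs 26→29
Sum = 0+12+20+26 = 58.
EDD (increasing due date): #118 #111 #104 #125.
#118: waits 0, runs 0→3
#111: waits 3, runs 3→11
#104: waits 11, runs 11→17
#125: waits 17, runs 17→29
Sum = 0+3+11+17 = 31.
SPT 29, LPT 58, EDD 31 → minimum 29.

29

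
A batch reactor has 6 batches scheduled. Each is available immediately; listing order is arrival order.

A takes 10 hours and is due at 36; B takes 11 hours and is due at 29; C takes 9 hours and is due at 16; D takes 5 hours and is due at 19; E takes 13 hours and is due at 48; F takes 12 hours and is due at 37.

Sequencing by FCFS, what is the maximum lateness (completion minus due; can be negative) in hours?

FIFO (arrival order): A B C D E F.
A: 0→10, due 36, lateness -26
B: 10→21, due 29, lateness -8
C: 21→30, due 16, lateness 14
D: 30→35, due 19, lateness 16
E: 35→48, due 48, lateness 0
F: 48→60, due 37, lateness 23
Maximum = 23.

23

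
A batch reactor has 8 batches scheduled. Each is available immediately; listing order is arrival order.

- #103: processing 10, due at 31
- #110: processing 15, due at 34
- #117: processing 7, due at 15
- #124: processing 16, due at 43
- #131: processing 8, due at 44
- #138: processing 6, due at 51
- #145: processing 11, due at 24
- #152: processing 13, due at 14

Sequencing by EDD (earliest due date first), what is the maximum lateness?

36

EDD (increasing due date): #152 #117 #145 #103 #110 #124 #131 #138.
#152: 0→13, due 14, lateness -1
#117: 13→20, due 15, lateness 5
#145: 20→31, due 24, lateness 7
#103: 31→41, due 31, lateness 10
#110: 41→56, due 34, lateness 22
#124: 56→72, due 43, lateness 29
#131: 72→80, due 44, lateness 36
#138: 80→86, due 51, lateness 35
Maximum = 36.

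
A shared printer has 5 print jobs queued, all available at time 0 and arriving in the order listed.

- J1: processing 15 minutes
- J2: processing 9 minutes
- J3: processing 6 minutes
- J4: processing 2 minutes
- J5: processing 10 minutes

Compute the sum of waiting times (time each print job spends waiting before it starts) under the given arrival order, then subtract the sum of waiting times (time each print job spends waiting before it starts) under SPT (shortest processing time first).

47

FIFO (arrival order): J1 J2 J3 J4 J5.
J1: waits 0, runs 0→15
J2: waits 15, runs 15→24
J3: waits 24, runs 24→30
J4: waits 30, runs 30→32
J5: waits 32, runs 32→42
Sum = 0+15+24+30+32 = 101.
SPT (increasing processing time): J4 J3 J2 J5 J1.
J4: waits 0, runs 0→2
J3: waits 2, runs 2→8
J2: waits 8, runs 8→17
J5: waits 17, runs 17→27
J1: waits 27, runs 27→42
Sum = 0+2+8+17+27 = 54.
Difference = 101 − 54 = 47.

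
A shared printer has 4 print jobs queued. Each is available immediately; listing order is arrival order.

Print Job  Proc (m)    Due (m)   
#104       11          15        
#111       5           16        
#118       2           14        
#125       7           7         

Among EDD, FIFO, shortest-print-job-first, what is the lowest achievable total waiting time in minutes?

EDD (increasing due date): #125 #118 #104 #111.
#125: waits 0, runs 0→7
#118: waits 7, runs 7→9
#104: waits 9, runs 9→20
#111: waits 20, runs 20→25
Sum = 0+7+9+20 = 36.
FIFO (arrival order): #104 #111 #118 #125.
#104: waits 0, runs 0→11
#111: waits 11, runs 11→16
#118: waits 16, runs 16→18
#125: waits 18, runs 18→25
Sum = 0+11+16+18 = 45.
SPT (increasing processing time): #118 #111 #125 #104.
#118: waits 0, runs 0→2
#111: waits 2, runs 2→7
#125: waits 7, runs 7→14
#104: waits 14, runs 14→25
Sum = 0+2+7+14 = 23.
EDD 36, FIFO 45, SPT 23 → minimum 23.

23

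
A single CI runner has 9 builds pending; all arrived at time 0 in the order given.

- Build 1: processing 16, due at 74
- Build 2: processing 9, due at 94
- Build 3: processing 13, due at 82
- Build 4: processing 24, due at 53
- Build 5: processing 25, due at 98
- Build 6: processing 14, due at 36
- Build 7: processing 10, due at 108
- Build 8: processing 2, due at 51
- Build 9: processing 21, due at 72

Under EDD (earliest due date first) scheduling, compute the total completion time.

655

EDD (increasing due date): Build 6 Build 8 Build 4 Build 9 Build 1 Build 3 Build 2 Build 5 Build 7.
Build 6: 0→14
Build 8: 14→16
Build 4: 16→40
Build 9: 40→61
Build 1: 61→77
Build 3: 77→90
Build 2: 90→99
Build 5: 99→124
Build 7: 124→134
Sum = 14+16+40+61+77+90+99+124+134 = 655.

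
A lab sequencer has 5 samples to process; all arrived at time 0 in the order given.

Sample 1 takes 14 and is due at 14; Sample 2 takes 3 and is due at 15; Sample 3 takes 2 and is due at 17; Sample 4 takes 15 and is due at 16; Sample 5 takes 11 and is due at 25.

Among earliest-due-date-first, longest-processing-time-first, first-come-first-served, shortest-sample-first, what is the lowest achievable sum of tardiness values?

EDD (increasing due date): Sample 1 Sample 2 Sample 4 Sample 3 Sample 5.
Sample 1: 0→14, due 14, tardiness 0
Sample 2: 14→17, due 15, tardiness 2
Sample 4: 17→32, due 16, tardiness 16
Sample 3: 32→34, due 17, tardiness 17
Sample 5: 34→45, due 25, tardiness 20
Sum = 0+2+16+17+20 = 55.
LPT (decreasing processing time): Sample 4 Sample 1 Sample 5 Sample 2 Sample 3.
Sample 4: 0→15, due 16, tardiness 0
Sample 1: 15→29, due 14, tardiness 15
Sample 5: 29→40, due 25, tardiness 15
Sample 2: 40→43, due 15, tardiness 28
Sample 3: 43→45, due 17, tardiness 28
Sum = 0+15+15+28+28 = 86.
FIFO (arrival order): Sample 1 Sample 2 Sample 3 Sample 4 Sample 5.
Sample 1: 0→14, due 14, tardiness 0
Sample 2: 14→17, due 15, tardiness 2
Sample 3: 17→19, due 17, tardiness 2
Sample 4: 19→34, due 16, tardiness 18
Sample 5: 34→45, due 25, tardiness 20
Sum = 0+2+2+18+20 = 42.
SPT (increasing processing time): Sample 3 Sample 2 Sample 5 Sample 1 Sample 4.
Sample 3: 0→2, due 17, tardiness 0
Sample 2: 2→5, due 15, tardiness 0
Sample 5: 5→16, due 25, tardiness 0
Sample 1: 16→30, due 14, tardiness 16
Sample 4: 30→45, due 16, tardiness 29
Sum = 0+0+0+16+29 = 45.
EDD 55, LPT 86, FIFO 42, SPT 45 → minimum 42.

42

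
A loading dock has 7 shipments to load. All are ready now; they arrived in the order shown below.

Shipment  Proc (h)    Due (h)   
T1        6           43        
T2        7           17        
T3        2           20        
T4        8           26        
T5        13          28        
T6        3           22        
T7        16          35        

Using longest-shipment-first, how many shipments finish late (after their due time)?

LPT (decreasing processing time): T7 T5 T4 T2 T1 T6 T3.
T7: 0→16, due 35, tardiness 0
T5: 16→29, due 28, tardiness 1
T4: 29→37, due 26, tardiness 11
T2: 37→44, due 17, tardiness 27
T1: 44→50, due 43, tardiness 7
T6: 50→53, due 22, tardiness 31
T3: 53→55, due 20, tardiness 35
Late shipments: 6.

6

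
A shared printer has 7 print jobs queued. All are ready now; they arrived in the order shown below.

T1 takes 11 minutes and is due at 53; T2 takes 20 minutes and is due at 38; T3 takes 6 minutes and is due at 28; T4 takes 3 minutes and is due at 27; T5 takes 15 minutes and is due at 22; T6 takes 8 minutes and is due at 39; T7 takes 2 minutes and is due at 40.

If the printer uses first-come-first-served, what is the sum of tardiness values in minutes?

FIFO (arrival order): T1 T2 T3 T4 T5 T6 T7.
T1: 0→11, due 53, tardiness 0
T2: 11→31, due 38, tardiness 0
T3: 31→37, due 28, tardiness 9
T4: 37→40, due 27, tardiness 13
T5: 40→55, due 22, tardiness 33
T6: 55→63, due 39, tardiness 24
T7: 63→65, due 40, tardiness 25
Sum = 0+0+9+13+33+24+25 = 104.

104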